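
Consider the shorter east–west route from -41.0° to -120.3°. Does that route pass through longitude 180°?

Signed shortest Δλ = ((-120.3 − -41.0 + 180) mod 360) − 180 = -79.3°.
Going west by 79.3° from -41.0° reaches -120.3° without touching 180°.

No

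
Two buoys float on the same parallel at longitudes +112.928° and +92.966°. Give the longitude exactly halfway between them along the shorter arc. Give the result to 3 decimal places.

Signed shortest Δλ from +112.928° to +92.966° is -19.962°.
Midpoint longitude = +112.928° + (-19.962°)/2 = +112.928° − 9.981° = +102.947°.

+102.947°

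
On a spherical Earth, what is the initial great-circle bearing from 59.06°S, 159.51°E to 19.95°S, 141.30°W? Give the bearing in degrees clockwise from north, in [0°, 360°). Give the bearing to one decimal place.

Δλ = -141.30 − 159.51 = -300.81°; wrapped into (−180°, 180°]: 59.19°.
θ = atan2( sin Δλ · cos φ₂ , cos φ₁ · sin φ₂ − sin φ₁ · cos φ₂ · cos Δλ )
  = atan2(0.80733, 0.23752) = 73.606° → normalised to [0°, 360°): 73.606°.

73.6°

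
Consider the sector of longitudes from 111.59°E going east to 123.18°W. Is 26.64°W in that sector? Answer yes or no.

No

Band width going east from +111.59° to -123.18°: ((-123.18 − 111.59) mod 360) = 125.23°.
Offset of -26.64° east of the west edge: ((-26.64 − 111.59) mod 360) = 221.77°.
221.77° > 125.23° ⇒ outside.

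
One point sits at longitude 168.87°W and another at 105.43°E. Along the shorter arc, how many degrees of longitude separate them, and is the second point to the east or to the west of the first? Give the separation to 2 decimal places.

Raw difference: 105.43 − -168.87 = 274.3°.
Normalise into (−180°, 180°]: 274.3° − 360° = -85.7°.
Negative ⇒ the second point lies to the west; separation 85.70°.

85.70° west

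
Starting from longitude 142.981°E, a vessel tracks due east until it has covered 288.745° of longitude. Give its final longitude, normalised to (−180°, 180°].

Start at +142.981°; shift +288.745° → +431.726°.
+431.726° lies outside (−180°, 180°]; subtract 360° → +71.726°.

71.726°E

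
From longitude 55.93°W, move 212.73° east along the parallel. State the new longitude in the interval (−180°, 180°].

Start at -55.93°; shift +212.73° → +156.80°.
+156.80° already lies in (−180°, 180°].

156.80°E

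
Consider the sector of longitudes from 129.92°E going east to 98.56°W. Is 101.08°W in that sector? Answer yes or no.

Yes

Band width going east from +129.92° to -98.56°: ((-98.56 − 129.92) mod 360) = 131.52°.
Offset of -101.08° east of the west edge: ((-101.08 − 129.92) mod 360) = 129.00°.
129.00° ≤ 131.52° ⇒ inside.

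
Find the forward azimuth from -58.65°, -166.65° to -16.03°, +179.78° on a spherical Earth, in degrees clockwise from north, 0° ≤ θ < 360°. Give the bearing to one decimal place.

Δλ = 179.78 − -166.65 = 346.43°; wrapped into (−180°, 180°]: -13.57°.
θ = atan2( sin Δλ · cos φ₂ , cos φ₁ · sin φ₂ − sin φ₁ · cos φ₂ · cos Δλ )
  = atan2(-0.22551, 0.65422) = -19.019° → normalised to [0°, 360°): 340.981°.

341.0°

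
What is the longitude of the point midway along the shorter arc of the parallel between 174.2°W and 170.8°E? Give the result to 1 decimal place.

178.3°E

Signed shortest Δλ from -174.2° to +170.8° is -15.0°.
Midpoint longitude = -174.2° + (-15.0°)/2 = -174.2° − 7.5° = -181.7°.
Normalise into (−180°, 180°]: +178.3°.
(The naïve average (-174.2 + +170.8)/2 = -1.7° is on the wrong side of the globe.)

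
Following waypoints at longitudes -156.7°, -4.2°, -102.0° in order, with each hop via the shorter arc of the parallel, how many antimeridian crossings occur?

Leg 1: -156.7° → -4.2°, shortest Δλ = 152.5° (east) — does not cross 180°.
Leg 2: -4.2° → -102.0°, shortest Δλ = -97.8° (west) — does not cross 180°.
Total crossings: 0.

0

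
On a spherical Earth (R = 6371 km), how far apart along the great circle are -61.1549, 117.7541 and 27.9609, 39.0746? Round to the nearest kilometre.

Δλ = 39.0746 − 117.7541 = -78.6795°.
Δφ = 27.9609 − -61.1549 = 89.1158°.
a = sin²(Δφ/2) + cos φ₁ · cos φ₂ · sin²(Δλ/2) = 0.663524.
c = 2·atan2(√a, √(1−a)) = 1.90397 rad → d = 6371·c ≈ 12130.22 km.

12130 km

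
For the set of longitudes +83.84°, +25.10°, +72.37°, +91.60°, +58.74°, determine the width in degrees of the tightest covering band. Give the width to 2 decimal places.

Sort the longitudes: +25.10°, +58.74°, +72.37°, +83.84°, +91.60°.
Eastward gaps between consecutive values (wrapping around): 33.64°, 13.63°, 11.47°, 7.76°, 293.50°.
Largest gap = 293.50° ⇒ minimal covering band is its complement: 360° − 293.50° = 66.50°.
Band runs from +25.10° eastward to +91.60°.

66.50°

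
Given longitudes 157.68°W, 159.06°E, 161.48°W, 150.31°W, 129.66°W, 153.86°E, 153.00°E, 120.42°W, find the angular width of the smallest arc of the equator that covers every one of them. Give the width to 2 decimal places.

Sort the longitudes: -161.48°, -157.68°, -150.31°, -129.66°, -120.42°, +153.00°, +153.86°, +159.06°.
Eastward gaps between consecutive values (wrapping around): 3.80°, 7.37°, 20.65°, 9.24°, 273.42°, 0.86°, 5.20°, 39.46°.
Largest gap = 273.42° ⇒ minimal covering band is its complement: 360° − 273.42° = 86.58°.
Band runs from +153.00° eastward to -120.42°, crossing the antimeridian.

86.58°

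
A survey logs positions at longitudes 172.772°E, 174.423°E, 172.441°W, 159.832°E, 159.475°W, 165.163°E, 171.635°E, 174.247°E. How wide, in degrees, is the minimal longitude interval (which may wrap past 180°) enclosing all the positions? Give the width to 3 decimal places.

Sort the longitudes: -172.441°, -159.475°, +159.832°, +165.163°, +171.635°, +172.772°, +174.247°, +174.423°.
Eastward gaps between consecutive values (wrapping around): 12.966°, 319.307°, 5.331°, 6.472°, 1.137°, 1.475°, 0.176°, 13.136°.
Largest gap = 319.307° ⇒ minimal covering band is its complement: 360° − 319.307° = 40.693°.
Band runs from +159.832° eastward to -159.475°, crossing the antimeridian.

40.693°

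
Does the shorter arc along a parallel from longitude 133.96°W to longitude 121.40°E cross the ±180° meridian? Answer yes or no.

Naïve |121.40 − -133.96| = 255.36° > 180°, so the shorter arc goes the other way round — across 180°.
Signed shortest Δλ = ((121.40 − -133.96 + 180) mod 360) − 180 = -104.64°.
Going west by 104.64° from -133.96° passes through 180° before reaching +121.40°.

Yes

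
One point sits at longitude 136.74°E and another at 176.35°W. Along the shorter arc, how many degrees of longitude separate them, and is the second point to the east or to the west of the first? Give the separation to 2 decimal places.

Raw difference: -176.35 − 136.74 = -313.09°.
Normalise into (−180°, 180°]: -313.09° + 360° = 46.91°.
Positive ⇒ the second point lies to the east; separation 46.91°.

46.91° east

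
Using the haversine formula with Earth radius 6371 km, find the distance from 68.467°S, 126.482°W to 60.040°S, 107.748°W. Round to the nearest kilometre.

Δλ = -107.748 − -126.482 = 18.734°.
Δφ = -60.040 − -68.467 = 8.427°.
a = sin²(Δφ/2) + cos φ₁ · cos φ₂ · sin²(Δλ/2) = 0.010254.
c = 2·atan2(√a, √(1−a)) = 0.20287 rad → d = 6371·c ≈ 1292.49 km.

1292 km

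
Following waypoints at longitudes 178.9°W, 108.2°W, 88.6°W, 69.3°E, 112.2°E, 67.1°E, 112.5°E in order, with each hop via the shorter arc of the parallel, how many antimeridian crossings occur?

0

Leg 1: -178.9° → -108.2°, shortest Δλ = 70.7° (east) — does not cross 180°.
Leg 2: -108.2° → -88.6°, shortest Δλ = 19.6° (east) — does not cross 180°.
Leg 3: -88.6° → +69.3°, shortest Δλ = 157.9° (east) — does not cross 180°.
Leg 4: +69.3° → +112.2°, shortest Δλ = 42.9° (east) — does not cross 180°.
Leg 5: +112.2° → +67.1°, shortest Δλ = -45.1° (west) — does not cross 180°.
Leg 6: +67.1° → +112.5°, shortest Δλ = 45.4° (east) — does not cross 180°.
Total crossings: 0.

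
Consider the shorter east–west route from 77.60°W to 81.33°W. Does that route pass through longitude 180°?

No

Signed shortest Δλ = ((-81.33 − -77.60 + 180) mod 360) − 180 = -3.73°.
Going west by 3.73° from -77.60° reaches -81.33° without touching 180°.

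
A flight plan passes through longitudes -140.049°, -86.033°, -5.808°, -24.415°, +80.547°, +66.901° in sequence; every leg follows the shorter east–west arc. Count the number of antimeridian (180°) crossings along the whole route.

Leg 1: -140.049° → -86.033°, shortest Δλ = 54.016° (east) — does not cross 180°.
Leg 2: -86.033° → -5.808°, shortest Δλ = 80.225° (east) — does not cross 180°.
Leg 3: -5.808° → -24.415°, shortest Δλ = -18.607° (west) — does not cross 180°.
Leg 4: -24.415° → +80.547°, shortest Δλ = 104.962° (east) — does not cross 180°.
Leg 5: +80.547° → +66.901°, shortest Δλ = -13.646° (west) — does not cross 180°.
Total crossings: 0.

0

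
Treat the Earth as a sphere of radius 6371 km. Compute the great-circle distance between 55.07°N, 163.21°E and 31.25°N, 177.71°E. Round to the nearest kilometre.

Δλ = 177.71 − 163.21 = 14.50°.
Δφ = 31.25 − 55.07 = -23.82°.
a = sin²(Δφ/2) + cos φ₁ · cos φ₂ · sin²(Δλ/2) = 0.050387.
c = 2·atan2(√a, √(1−a)) = 0.45280 rad → d = 6371·c ≈ 2884.77 km.

2885 km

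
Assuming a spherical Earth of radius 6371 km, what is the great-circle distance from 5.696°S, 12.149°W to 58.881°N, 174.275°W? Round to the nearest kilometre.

Δλ = -174.275 − -12.149 = -162.126°.
Δφ = 58.881 − -5.696 = 64.577°.
a = sin²(Δφ/2) + cos φ₁ · cos φ₂ · sin²(Δλ/2) = 0.787206.
c = 2·atan2(√a, √(1−a)) = 2.18268 rad → d = 6371·c ≈ 13905.86 km.

13906 km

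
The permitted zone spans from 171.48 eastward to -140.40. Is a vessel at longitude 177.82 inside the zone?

Yes

Band width going east from +171.48° to -140.40°: ((-140.40 − 171.48) mod 360) = 48.12°.
Offset of +177.82° east of the west edge: ((177.82 − 171.48) mod 360) = 6.34°.
6.34° ≤ 48.12° ⇒ inside.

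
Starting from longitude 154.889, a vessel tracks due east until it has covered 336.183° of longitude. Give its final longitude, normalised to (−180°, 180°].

+131.072°

Start at +154.889°; shift +336.183° → +491.072°.
+491.072° lies outside (−180°, 180°]; subtract 360° → +131.072°.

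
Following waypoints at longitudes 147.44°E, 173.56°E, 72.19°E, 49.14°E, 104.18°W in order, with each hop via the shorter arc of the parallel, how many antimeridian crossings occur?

Leg 1: +147.44° → +173.56°, shortest Δλ = 26.12° (east) — does not cross 180°.
Leg 2: +173.56° → +72.19°, shortest Δλ = -101.37° (west) — does not cross 180°.
Leg 3: +72.19° → +49.14°, shortest Δλ = -23.05° (west) — does not cross 180°.
Leg 4: +49.14° → -104.18°, shortest Δλ = -153.32° (west) — does not cross 180°.
Total crossings: 0.

0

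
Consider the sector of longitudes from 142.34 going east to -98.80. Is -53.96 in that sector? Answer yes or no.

No

Band width going east from +142.34° to -98.80°: ((-98.80 − 142.34) mod 360) = 118.86°.
Offset of -53.96° east of the west edge: ((-53.96 − 142.34) mod 360) = 163.70°.
163.70° > 118.86° ⇒ outside.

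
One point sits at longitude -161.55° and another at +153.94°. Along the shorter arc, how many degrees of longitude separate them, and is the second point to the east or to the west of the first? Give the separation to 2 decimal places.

Raw difference: 153.94 − -161.55 = 315.49°.
Normalise into (−180°, 180°]: 315.49° − 360° = -44.51°.
Negative ⇒ the second point lies to the west; separation 44.51°.

44.51° west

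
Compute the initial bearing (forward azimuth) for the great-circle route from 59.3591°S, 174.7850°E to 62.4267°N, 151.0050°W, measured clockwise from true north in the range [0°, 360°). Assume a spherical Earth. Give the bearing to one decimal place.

18.4°

Δλ = -151.0050 − 174.7850 = -325.7900°; wrapped into (−180°, 180°]: 34.2100°.
θ = atan2( sin Δλ · cos φ₂ , cos φ₁ · sin φ₂ − sin φ₁ · cos φ₂ · cos Δλ )
  = atan2(0.26025, 0.78112) = 18.427° → normalised to [0°, 360°): 18.427°.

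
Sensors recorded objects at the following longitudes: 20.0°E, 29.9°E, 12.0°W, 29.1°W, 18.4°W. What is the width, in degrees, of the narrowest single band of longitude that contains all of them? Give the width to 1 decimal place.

Sort the longitudes: -29.1°, -18.4°, -12.0°, +20.0°, +29.9°.
Eastward gaps between consecutive values (wrapping around): 10.7°, 6.4°, 32.0°, 9.9°, 301.0°.
Largest gap = 301.0° ⇒ minimal covering band is its complement: 360° − 301.0° = 59.0°.
Band runs from -29.1° eastward to +29.9°.

59.0°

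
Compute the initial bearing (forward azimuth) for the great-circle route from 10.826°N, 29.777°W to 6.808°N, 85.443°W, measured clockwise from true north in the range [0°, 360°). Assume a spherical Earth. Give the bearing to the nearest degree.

Δλ = -85.443 − -29.777 = -55.666°.
θ = atan2( sin Δλ · cos φ₂ , cos φ₁ · sin φ₂ − sin φ₁ · cos φ₂ · cos Δλ )
  = atan2(-0.81994, 0.01124) = -89.214° → normalised to [0°, 360°): 270.786°.

271°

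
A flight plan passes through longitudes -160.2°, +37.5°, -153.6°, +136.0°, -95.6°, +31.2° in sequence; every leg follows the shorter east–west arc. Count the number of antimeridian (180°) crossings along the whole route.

4

Leg 1: -160.2° → +37.5°, shortest Δλ = -162.3° (west) — crosses 180°.
Leg 2: +37.5° → -153.6°, shortest Δλ = 168.9° (east) — crosses 180°.
Leg 3: -153.6° → +136.0°, shortest Δλ = -70.4° (west) — crosses 180°.
Leg 4: +136.0° → -95.6°, shortest Δλ = 128.4° (east) — crosses 180°.
Leg 5: -95.6° → +31.2°, shortest Δλ = 126.8° (east) — does not cross 180°.
Total crossings: 4.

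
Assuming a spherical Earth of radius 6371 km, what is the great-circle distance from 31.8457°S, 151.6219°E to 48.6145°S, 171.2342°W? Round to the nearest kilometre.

3612 km

Δλ = -171.2342 − 151.6219 = -322.8561°; wrapped into (−180°, 180°]: 37.1439°.
Δφ = -48.6145 − -31.8457 = -16.7688°.
a = sin²(Δφ/2) + cos φ₁ · cos φ₂ · sin²(Δλ/2) = 0.078230.
c = 2·atan2(√a, √(1−a)) = 0.56696 rad → d = 6371·c ≈ 3612.08 km.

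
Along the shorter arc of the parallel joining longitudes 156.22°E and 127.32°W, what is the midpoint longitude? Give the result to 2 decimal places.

Signed shortest Δλ from +156.22° to -127.32° is +76.46°.
Midpoint longitude = +156.22° + (+76.46°)/2 = +156.22° + 38.23° = +194.45°.
Normalise into (−180°, 180°]: -165.55°.
(The naïve average (+156.22 + -127.32)/2 = 14.45° is on the wrong side of the globe.)

165.55°W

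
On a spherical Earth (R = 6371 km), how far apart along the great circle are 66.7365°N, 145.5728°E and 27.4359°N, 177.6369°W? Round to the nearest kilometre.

Δλ = -177.6369 − 145.5728 = -323.2097°; wrapped into (−180°, 180°]: 36.7903°.
Δφ = 27.4359 − 66.7365 = -39.3006°.
a = sin²(Δφ/2) + cos φ₁ · cos φ₂ · sin²(Δλ/2) = 0.147991.
c = 2·atan2(√a, √(1−a)) = 0.78976 rad → d = 6371·c ≈ 5031.54 km.

5032 km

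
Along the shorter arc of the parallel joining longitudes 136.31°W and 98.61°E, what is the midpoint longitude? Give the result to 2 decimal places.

161.15°E

Signed shortest Δλ from -136.31° to +98.61° is -125.08°.
Midpoint longitude = -136.31° + (-125.08°)/2 = -136.31° − 62.54° = -198.85°.
Normalise into (−180°, 180°]: +161.15°.
(The naïve average (-136.31 + +98.61)/2 = -18.85° is on the wrong side of the globe.)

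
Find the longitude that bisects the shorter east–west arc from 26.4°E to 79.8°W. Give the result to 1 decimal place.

26.7°W

Signed shortest Δλ from +26.4° to -79.8° is -106.2°.
Midpoint longitude = +26.4° + (-106.2°)/2 = +26.4° − 53.1° = -26.7°.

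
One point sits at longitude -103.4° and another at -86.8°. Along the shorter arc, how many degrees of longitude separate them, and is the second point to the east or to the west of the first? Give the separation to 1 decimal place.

Raw difference: -86.8 − -103.4 = 16.6°.
Normalise into (−180°, 180°]: 16.6° stays 16.6°.
Positive ⇒ the second point lies to the east; separation 16.6°.

16.6° east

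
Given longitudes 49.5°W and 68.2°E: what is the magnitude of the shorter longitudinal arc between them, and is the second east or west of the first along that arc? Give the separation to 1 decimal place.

Raw difference: 68.2 − -49.5 = 117.7°.
Normalise into (−180°, 180°]: 117.7° stays 117.7°.
Positive ⇒ the second point lies to the east; separation 117.7°.

117.7° east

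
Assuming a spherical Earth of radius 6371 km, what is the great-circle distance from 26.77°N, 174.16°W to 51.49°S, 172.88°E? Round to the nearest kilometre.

8794 km

Δλ = 172.88 − -174.16 = 347.04°; wrapped into (−180°, 180°]: -12.96°.
Δφ = -51.49 − 26.77 = -78.26°.
a = sin²(Δφ/2) + cos φ₁ · cos φ₂ · sin²(Δλ/2) = 0.405345.
c = 2·atan2(√a, √(1−a)) = 1.38034 rad → d = 6371·c ≈ 8794.13 km.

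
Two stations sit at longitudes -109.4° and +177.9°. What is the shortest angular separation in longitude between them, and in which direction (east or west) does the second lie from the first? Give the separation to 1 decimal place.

Raw difference: 177.9 − -109.4 = 287.3°.
Normalise into (−180°, 180°]: 287.3° − 360° = -72.7°.
Negative ⇒ the second point lies to the west; separation 72.7°.

72.7° west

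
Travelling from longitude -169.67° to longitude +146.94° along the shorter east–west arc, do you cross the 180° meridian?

Naïve |146.94 − -169.67| = 316.61° > 180°, so the shorter arc goes the other way round — across 180°.
Signed shortest Δλ = ((146.94 − -169.67 + 180) mod 360) − 180 = -43.39°.
Going west by 43.39° from -169.67° passes through 180° before reaching +146.94°.

Yes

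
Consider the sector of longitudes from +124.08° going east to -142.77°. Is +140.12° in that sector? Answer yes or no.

Yes

Band width going east from +124.08° to -142.77°: ((-142.77 − 124.08) mod 360) = 93.15°.
Offset of +140.12° east of the west edge: ((140.12 − 124.08) mod 360) = 16.04°.
16.04° ≤ 93.15° ⇒ inside.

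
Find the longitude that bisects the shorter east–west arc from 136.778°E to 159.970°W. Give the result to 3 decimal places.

168.404°E

Signed shortest Δλ from +136.778° to -159.970° is +63.252°.
Midpoint longitude = +136.778° + (+63.252°)/2 = +136.778° + 31.626° = +168.404°.
(The naïve average (+136.778 + -159.970)/2 = -11.596° is on the wrong side of the globe.)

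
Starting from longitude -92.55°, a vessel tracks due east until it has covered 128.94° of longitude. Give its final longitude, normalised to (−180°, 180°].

Start at -92.55°; shift +128.94° → +36.39°.
+36.39° already lies in (−180°, 180°].

+36.39°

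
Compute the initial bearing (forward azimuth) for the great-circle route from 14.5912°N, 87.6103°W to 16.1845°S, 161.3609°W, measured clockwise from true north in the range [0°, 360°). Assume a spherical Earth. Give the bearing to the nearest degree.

250°

Δλ = -161.3609 − -87.6103 = -73.7506°.
θ = atan2( sin Δλ · cos φ₂ , cos φ₁ · sin φ₂ − sin φ₁ · cos φ₂ · cos Δλ )
  = atan2(-0.92201, -0.33744) = -110.102° → normalised to [0°, 360°): 249.898°.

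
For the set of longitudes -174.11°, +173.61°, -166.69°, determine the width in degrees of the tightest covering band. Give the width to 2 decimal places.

19.70°

Sort the longitudes: -174.11°, -166.69°, +173.61°.
Eastward gaps between consecutive values (wrapping around): 7.42°, 340.30°, 12.28°.
Largest gap = 340.30° ⇒ minimal covering band is its complement: 360° − 340.30° = 19.70°.
Band runs from +173.61° eastward to -166.69°, crossing the antimeridian.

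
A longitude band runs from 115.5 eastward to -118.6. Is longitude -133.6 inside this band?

Band width going east from +115.5° to -118.6°: ((-118.6 − 115.5) mod 360) = 125.9°.
Offset of -133.6° east of the west edge: ((-133.6 − 115.5) mod 360) = 110.9°.
110.9° ≤ 125.9° ⇒ inside.

Yes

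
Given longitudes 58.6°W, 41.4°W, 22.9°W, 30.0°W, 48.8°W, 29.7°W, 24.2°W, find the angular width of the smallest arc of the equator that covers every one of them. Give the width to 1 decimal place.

35.7°

Sort the longitudes: -58.6°, -48.8°, -41.4°, -30.0°, -29.7°, -24.2°, -22.9°.
Eastward gaps between consecutive values (wrapping around): 9.8°, 7.4°, 11.4°, 0.3°, 5.5°, 1.3°, 324.3°.
Largest gap = 324.3° ⇒ minimal covering band is its complement: 360° − 324.3° = 35.7°.
Band runs from -58.6° eastward to -22.9°.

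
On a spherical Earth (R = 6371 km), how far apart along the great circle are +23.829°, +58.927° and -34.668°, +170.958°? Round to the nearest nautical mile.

7253 nmi

Δλ = 170.958 − 58.927 = 112.031°.
Δφ = -34.668 − 23.829 = -58.497°.
a = sin²(Δφ/2) + cos φ₁ · cos φ₂ · sin²(Δλ/2) = 0.756011.
c = 2·atan2(√a, √(1−a)) = 2.10833 rad → d = 6371·c ≈ 13432.19 km ≈ 7252.80 nmi.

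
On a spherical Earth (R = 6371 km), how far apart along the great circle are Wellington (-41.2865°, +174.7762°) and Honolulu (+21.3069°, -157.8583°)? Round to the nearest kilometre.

Δλ = -157.8583 − 174.7762 = -332.6345°; wrapped into (−180°, 180°]: 27.3655°.
Δφ = 21.3069 − -41.2865 = 62.5934°.
a = sin²(Δφ/2) + cos φ₁ · cos φ₂ · sin²(Δλ/2) = 0.309020.
c = 2·atan2(√a, √(1−a)) = 1.17888 rad → d = 6371·c ≈ 7510.64 km.

7511 km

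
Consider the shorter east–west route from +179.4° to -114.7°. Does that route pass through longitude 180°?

Naïve |-114.7 − 179.4| = 294.1° > 180°, so the shorter arc goes the other way round — across 180°.
Signed shortest Δλ = ((-114.7 − 179.4 + 180) mod 360) − 180 = 65.9°.
Going east by 65.9° from +179.4° passes through 180° before reaching -114.7°.

Yes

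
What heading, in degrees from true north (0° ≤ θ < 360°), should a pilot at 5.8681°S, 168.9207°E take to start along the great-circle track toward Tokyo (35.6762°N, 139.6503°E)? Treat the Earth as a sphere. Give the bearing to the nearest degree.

329°

Δλ = 139.6503 − 168.9207 = -29.2704°.
θ = atan2( sin Δλ · cos φ₂ , cos φ₁ · sin φ₂ − sin φ₁ · cos φ₂ · cos Δλ )
  = atan2(-0.39717, 0.65260) = -31.325° → normalised to [0°, 360°): 328.675°.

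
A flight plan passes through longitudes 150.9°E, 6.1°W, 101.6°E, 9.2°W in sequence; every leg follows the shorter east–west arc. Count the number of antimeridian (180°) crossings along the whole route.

0

Leg 1: +150.9° → -6.1°, shortest Δλ = -157.0° (west) — does not cross 180°.
Leg 2: -6.1° → +101.6°, shortest Δλ = 107.7° (east) — does not cross 180°.
Leg 3: +101.6° → -9.2°, shortest Δλ = -110.8° (west) — does not cross 180°.
Total crossings: 0.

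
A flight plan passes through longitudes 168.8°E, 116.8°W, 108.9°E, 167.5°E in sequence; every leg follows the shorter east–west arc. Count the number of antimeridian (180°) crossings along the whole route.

2

Leg 1: +168.8° → -116.8°, shortest Δλ = 74.4° (east) — crosses 180°.
Leg 2: -116.8° → +108.9°, shortest Δλ = -134.3° (west) — crosses 180°.
Leg 3: +108.9° → +167.5°, shortest Δλ = 58.6° (east) — does not cross 180°.
Total crossings: 2.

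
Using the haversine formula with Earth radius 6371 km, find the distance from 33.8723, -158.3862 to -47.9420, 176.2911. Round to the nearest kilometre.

9440 km

Δλ = 176.2911 − -158.3862 = 334.6773°; wrapped into (−180°, 180°]: -25.3227°.
Δφ = -47.9420 − 33.8723 = -81.8143°.
a = sin²(Δφ/2) + cos φ₁ · cos φ₂ · sin²(Δλ/2) = 0.455530.
c = 2·atan2(√a, √(1−a)) = 1.48174 rad → d = 6371·c ≈ 9440.16 km.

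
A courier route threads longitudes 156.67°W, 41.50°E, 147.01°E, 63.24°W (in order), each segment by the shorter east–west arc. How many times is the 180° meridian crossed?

Leg 1: -156.67° → +41.50°, shortest Δλ = -161.83° (west) — crosses 180°.
Leg 2: +41.50° → +147.01°, shortest Δλ = 105.51° (east) — does not cross 180°.
Leg 3: +147.01° → -63.24°, shortest Δλ = 149.75° (east) — crosses 180°.
Total crossings: 2.

2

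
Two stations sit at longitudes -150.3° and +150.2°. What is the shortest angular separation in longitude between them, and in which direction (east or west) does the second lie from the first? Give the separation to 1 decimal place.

59.5° west

Raw difference: 150.2 − -150.3 = 300.5°.
Normalise into (−180°, 180°]: 300.5° − 360° = -59.5°.
Negative ⇒ the second point lies to the west; separation 59.5°.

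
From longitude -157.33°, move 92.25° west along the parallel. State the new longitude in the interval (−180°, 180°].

Start at -157.33°; shift −92.25° → -249.58°.
-249.58° lies outside (−180°, 180°]; add 360° → +110.42°.

+110.42°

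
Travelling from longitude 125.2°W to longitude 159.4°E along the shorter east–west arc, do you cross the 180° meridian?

Naïve |159.4 − -125.2| = 284.6° > 180°, so the shorter arc goes the other way round — across 180°.
Signed shortest Δλ = ((159.4 − -125.2 + 180) mod 360) − 180 = -75.4°.
Going west by 75.4° from -125.2° passes through 180° before reaching +159.4°.

Yes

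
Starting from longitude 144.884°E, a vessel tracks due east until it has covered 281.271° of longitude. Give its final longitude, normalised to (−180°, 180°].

66.155°E

Start at +144.884°; shift +281.271° → +426.155°.
+426.155° lies outside (−180°, 180°]; subtract 360° → +66.155°.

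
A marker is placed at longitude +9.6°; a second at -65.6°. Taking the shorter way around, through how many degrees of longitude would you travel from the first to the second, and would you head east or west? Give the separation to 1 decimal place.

75.2° west

Raw difference: -65.6 − 9.6 = -75.2°.
Normalise into (−180°, 180°]: -75.2° stays -75.2°.
Negative ⇒ the second point lies to the west; separation 75.2°.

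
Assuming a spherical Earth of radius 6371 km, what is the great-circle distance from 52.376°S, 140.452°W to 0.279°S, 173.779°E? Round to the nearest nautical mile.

Δλ = 173.779 − -140.452 = 314.231°; wrapped into (−180°, 180°]: -45.769°.
Δφ = -0.279 − -52.376 = 52.097°.
a = sin²(Δφ/2) + cos φ₁ · cos φ₂ · sin²(Δλ/2) = 0.285154.
c = 2·atan2(√a, √(1−a)) = 1.12665 rad → d = 6371·c ≈ 7177.86 km ≈ 3875.73 nmi.

3876 nmi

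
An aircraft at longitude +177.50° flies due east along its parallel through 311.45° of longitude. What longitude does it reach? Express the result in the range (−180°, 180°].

Start at +177.50°; shift +311.45° → +488.95°.
+488.95° lies outside (−180°, 180°]; subtract 360° → +128.95°.

+128.95°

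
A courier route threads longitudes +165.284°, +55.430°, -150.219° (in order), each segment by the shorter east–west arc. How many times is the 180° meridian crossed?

1

Leg 1: +165.284° → +55.430°, shortest Δλ = -109.854° (west) — does not cross 180°.
Leg 2: +55.430° → -150.219°, shortest Δλ = 154.351° (east) — crosses 180°.
Total crossings: 1.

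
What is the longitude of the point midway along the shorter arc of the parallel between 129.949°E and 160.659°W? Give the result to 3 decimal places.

Signed shortest Δλ from +129.949° to -160.659° is +69.392°.
Midpoint longitude = +129.949° + (+69.392°)/2 = +129.949° + 34.696° = +164.645°.
(The naïve average (+129.949 + -160.659)/2 = -15.355° is on the wrong side of the globe.)

164.645°E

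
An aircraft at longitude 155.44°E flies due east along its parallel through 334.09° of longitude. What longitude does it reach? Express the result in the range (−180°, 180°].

Start at +155.44°; shift +334.09° → +489.53°.
+489.53° lies outside (−180°, 180°]; subtract 360° → +129.53°.

129.53°E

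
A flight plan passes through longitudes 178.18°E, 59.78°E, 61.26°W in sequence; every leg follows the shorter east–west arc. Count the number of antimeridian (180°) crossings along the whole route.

Leg 1: +178.18° → +59.78°, shortest Δλ = -118.4° (west) — does not cross 180°.
Leg 2: +59.78° → -61.26°, shortest Δλ = -121.04° (west) — does not cross 180°.
Total crossings: 0.

0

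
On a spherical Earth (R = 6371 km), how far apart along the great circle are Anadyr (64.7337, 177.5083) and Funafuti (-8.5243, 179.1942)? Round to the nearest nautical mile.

4399 nmi

Δλ = 179.1942 − 177.5083 = 1.6859°.
Δφ = -8.5243 − 64.7337 = -73.2580°.
a = sin²(Δφ/2) + cos φ₁ · cos φ₂ · sin²(Δλ/2) = 0.356060.
c = 2·atan2(√a, √(1−a)) = 1.27878 rad → d = 6371·c ≈ 8147.13 km ≈ 4399.10 nmi.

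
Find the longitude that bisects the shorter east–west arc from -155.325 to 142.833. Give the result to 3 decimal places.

Signed shortest Δλ from -155.325° to +142.833° is -61.842°.
Midpoint longitude = -155.325° + (-61.842°)/2 = -155.325° − 30.921° = -186.246°.
Normalise into (−180°, 180°]: +173.754°.
(The naïve average (-155.325 + +142.833)/2 = -6.246° is on the wrong side of the globe.)

+173.754°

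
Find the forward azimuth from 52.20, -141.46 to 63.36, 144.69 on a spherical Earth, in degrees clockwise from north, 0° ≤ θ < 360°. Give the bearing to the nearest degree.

316°

Δλ = 144.69 − -141.46 = 286.15°; wrapped into (−180°, 180°]: -73.85°.
θ = atan2( sin Δλ · cos φ₂ , cos φ₁ · sin φ₂ − sin φ₁ · cos φ₂ · cos Δλ )
  = atan2(-0.43069, 0.44929) = -43.789° → normalised to [0°, 360°): 316.211°.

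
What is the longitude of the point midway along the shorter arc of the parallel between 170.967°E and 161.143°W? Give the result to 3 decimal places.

Signed shortest Δλ from +170.967° to -161.143° is +27.890°.
Midpoint longitude = +170.967° + (+27.890°)/2 = +170.967° + 13.945° = +184.912°.
Normalise into (−180°, 180°]: -175.088°.
(The naïve average (+170.967 + -161.143)/2 = 4.912° is on the wrong side of the globe.)

175.088°W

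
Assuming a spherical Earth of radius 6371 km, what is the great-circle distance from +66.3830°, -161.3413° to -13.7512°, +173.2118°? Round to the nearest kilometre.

Δλ = 173.2118 − -161.3413 = 334.5531°; wrapped into (−180°, 180°]: -25.4469°.
Δφ = -13.7512 − 66.3830 = -80.1342°.
a = sin²(Δφ/2) + cos φ₁ · cos φ₂ · sin²(Δλ/2) = 0.433206.
c = 2·atan2(√a, √(1−a)) = 1.43681 rad → d = 6371·c ≈ 9153.90 km.

9154 km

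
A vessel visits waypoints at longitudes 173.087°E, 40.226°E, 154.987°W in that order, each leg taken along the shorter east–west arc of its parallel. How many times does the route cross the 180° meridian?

1

Leg 1: +173.087° → +40.226°, shortest Δλ = -132.861° (west) — does not cross 180°.
Leg 2: +40.226° → -154.987°, shortest Δλ = 164.787° (east) — crosses 180°.
Total crossings: 1.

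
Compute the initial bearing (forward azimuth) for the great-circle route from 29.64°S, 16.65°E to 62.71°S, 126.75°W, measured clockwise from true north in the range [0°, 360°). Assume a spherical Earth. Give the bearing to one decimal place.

196.0°

Δλ = -126.75 − 16.65 = -143.40°.
θ = atan2( sin Δλ · cos φ₂ , cos φ₁ · sin φ₂ − sin φ₁ · cos φ₂ · cos Δλ )
  = atan2(-0.27337, -0.95445) = -164.018° → normalised to [0°, 360°): 195.982°.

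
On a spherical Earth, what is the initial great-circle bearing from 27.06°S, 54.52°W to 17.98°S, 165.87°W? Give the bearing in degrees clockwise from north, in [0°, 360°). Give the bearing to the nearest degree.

Δλ = -165.87 − -54.52 = -111.35°.
θ = atan2( sin Δλ · cos φ₂ , cos φ₁ · sin φ₂ − sin φ₁ · cos φ₂ · cos Δλ )
  = atan2(-0.88589, -0.43243) = -116.018° → normalised to [0°, 360°): 243.982°.

244°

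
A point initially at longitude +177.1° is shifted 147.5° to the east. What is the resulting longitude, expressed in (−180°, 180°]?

Start at +177.1°; shift +147.5° → +324.6°.
+324.6° lies outside (−180°, 180°]; subtract 360° → -35.4°.

-35.4°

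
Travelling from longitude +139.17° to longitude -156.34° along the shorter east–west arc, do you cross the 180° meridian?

Yes

Naïve |-156.34 − 139.17| = 295.51° > 180°, so the shorter arc goes the other way round — across 180°.
Signed shortest Δλ = ((-156.34 − 139.17 + 180) mod 360) − 180 = 64.49°.
Going east by 64.49° from +139.17° passes through 180° before reaching -156.34°.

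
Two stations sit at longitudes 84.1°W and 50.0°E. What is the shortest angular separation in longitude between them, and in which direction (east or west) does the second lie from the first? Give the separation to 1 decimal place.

Raw difference: 50.0 − -84.1 = 134.1°.
Normalise into (−180°, 180°]: 134.1° stays 134.1°.
Positive ⇒ the second point lies to the east; separation 134.1°.

134.1° east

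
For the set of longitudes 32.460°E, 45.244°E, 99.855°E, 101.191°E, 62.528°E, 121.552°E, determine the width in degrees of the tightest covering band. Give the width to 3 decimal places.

Sort the longitudes: +32.460°, +45.244°, +62.528°, +99.855°, +101.191°, +121.552°.
Eastward gaps between consecutive values (wrapping around): 12.784°, 17.284°, 37.327°, 1.336°, 20.361°, 270.908°.
Largest gap = 270.908° ⇒ minimal covering band is its complement: 360° − 270.908° = 89.092°.
Band runs from +32.460° eastward to +121.552°.

89.092°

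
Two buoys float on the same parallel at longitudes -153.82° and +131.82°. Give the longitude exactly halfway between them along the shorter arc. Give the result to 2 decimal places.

+169.00°

Signed shortest Δλ from -153.82° to +131.82° is -74.36°.
Midpoint longitude = -153.82° + (-74.36°)/2 = -153.82° − 37.18° = -191.00°.
Normalise into (−180°, 180°]: +169.00°.
(The naïve average (-153.82 + +131.82)/2 = -11.0° is on the wrong side of the globe.)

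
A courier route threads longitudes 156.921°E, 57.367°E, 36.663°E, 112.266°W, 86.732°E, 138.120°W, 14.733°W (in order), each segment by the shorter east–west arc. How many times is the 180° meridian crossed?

2

Leg 1: +156.921° → +57.367°, shortest Δλ = -99.554° (west) — does not cross 180°.
Leg 2: +57.367° → +36.663°, shortest Δλ = -20.704° (west) — does not cross 180°.
Leg 3: +36.663° → -112.266°, shortest Δλ = -148.929° (west) — does not cross 180°.
Leg 4: -112.266° → +86.732°, shortest Δλ = -161.002° (west) — crosses 180°.
Leg 5: +86.732° → -138.120°, shortest Δλ = 135.148° (east) — crosses 180°.
Leg 6: -138.120° → -14.733°, shortest Δλ = 123.387° (east) — does not cross 180°.
Total crossings: 2.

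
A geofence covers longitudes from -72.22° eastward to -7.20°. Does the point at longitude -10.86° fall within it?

Band width going east from -72.22° to -7.20°: ((-7.20 − -72.22) mod 360) = 65.02°.
Offset of -10.86° east of the west edge: ((-10.86 − -72.22) mod 360) = 61.36°.
61.36° ≤ 65.02° ⇒ inside.

Yes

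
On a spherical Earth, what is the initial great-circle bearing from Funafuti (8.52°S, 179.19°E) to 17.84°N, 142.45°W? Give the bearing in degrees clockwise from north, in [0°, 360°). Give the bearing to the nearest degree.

55°

Δλ = -142.45 − 179.19 = -321.64°; wrapped into (−180°, 180°]: 38.36°.
θ = atan2( sin Δλ · cos φ₂ , cos φ₁ · sin φ₂ − sin φ₁ · cos φ₂ · cos Δλ )
  = atan2(0.59076, 0.41357) = 55.006° → normalised to [0°, 360°): 55.006°.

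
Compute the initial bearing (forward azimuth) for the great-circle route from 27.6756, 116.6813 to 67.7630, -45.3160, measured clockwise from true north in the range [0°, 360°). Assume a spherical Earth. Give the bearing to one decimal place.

Δλ = -45.3160 − 116.6813 = -161.9973°.
θ = atan2( sin Δλ · cos φ₂ , cos φ₁ · sin φ₂ − sin φ₁ · cos φ₂ · cos Δλ )
  = atan2(-0.11696, 0.98689) = -6.759° → normalised to [0°, 360°): 353.241°.

353.2°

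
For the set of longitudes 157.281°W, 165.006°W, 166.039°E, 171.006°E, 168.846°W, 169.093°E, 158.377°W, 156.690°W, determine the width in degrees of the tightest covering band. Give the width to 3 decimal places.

Sort the longitudes: -168.846°, -165.006°, -158.377°, -157.281°, -156.690°, +166.039°, +169.093°, +171.006°.
Eastward gaps between consecutive values (wrapping around): 3.840°, 6.629°, 1.096°, 0.591°, 322.729°, 3.054°, 1.913°, 20.148°.
Largest gap = 322.729° ⇒ minimal covering band is its complement: 360° − 322.729° = 37.271°.
Band runs from +166.039° eastward to -156.690°, crossing the antimeridian.

37.271°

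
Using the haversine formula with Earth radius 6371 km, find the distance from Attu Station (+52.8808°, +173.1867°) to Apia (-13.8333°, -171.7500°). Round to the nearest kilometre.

7557 km

Δλ = -171.7500 − 173.1867 = -344.9367°; wrapped into (−180°, 180°]: 15.0633°.
Δφ = -13.8333 − 52.8808 = -66.7141°.
a = sin²(Δφ/2) + cos φ₁ · cos φ₂ · sin²(Δλ/2) = 0.312407.
c = 2·atan2(√a, √(1−a)) = 1.18620 rad → d = 6371·c ≈ 7557.28 km.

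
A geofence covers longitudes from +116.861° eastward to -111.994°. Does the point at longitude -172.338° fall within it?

Band width going east from +116.861° to -111.994°: ((-111.994 − 116.861) mod 360) = 131.145°.
Offset of -172.338° east of the west edge: ((-172.338 − 116.861) mod 360) = 70.801°.
70.801° ≤ 131.145° ⇒ inside.

Yes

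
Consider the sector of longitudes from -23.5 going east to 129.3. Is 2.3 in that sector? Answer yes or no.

Yes

Band width going east from -23.5° to +129.3°: ((129.3 − -23.5) mod 360) = 152.8°.
Offset of +2.3° east of the west edge: ((2.3 − -23.5) mod 360) = 25.8°.
25.8° ≤ 152.8° ⇒ inside.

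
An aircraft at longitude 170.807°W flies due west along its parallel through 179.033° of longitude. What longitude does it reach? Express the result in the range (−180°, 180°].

10.160°E

Start at -170.807°; shift −179.033° → -349.840°.
-349.840° lies outside (−180°, 180°]; add 360° → +10.160°.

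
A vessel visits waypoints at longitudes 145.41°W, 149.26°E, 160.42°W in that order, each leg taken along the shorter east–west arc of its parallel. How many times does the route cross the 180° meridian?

2

Leg 1: -145.41° → +149.26°, shortest Δλ = -65.33° (west) — crosses 180°.
Leg 2: +149.26° → -160.42°, shortest Δλ = 50.32° (east) — crosses 180°.
Total crossings: 2.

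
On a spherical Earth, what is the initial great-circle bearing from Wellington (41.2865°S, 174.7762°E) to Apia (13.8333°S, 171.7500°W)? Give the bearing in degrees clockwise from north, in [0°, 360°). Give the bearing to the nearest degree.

27°

Δλ = -171.7500 − 174.7762 = -346.5262°; wrapped into (−180°, 180°]: 13.4738°.
θ = atan2( sin Δλ · cos φ₂ , cos φ₁ · sin φ₂ − sin φ₁ · cos φ₂ · cos Δλ )
  = atan2(0.22624, 0.44339) = 27.033° → normalised to [0°, 360°): 27.033°.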